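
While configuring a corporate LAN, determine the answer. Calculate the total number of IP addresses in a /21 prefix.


Given: CIDR prefix /21
Host bits = 32 - 21 = 11
Total addresses = 2^11 = 2048

2048


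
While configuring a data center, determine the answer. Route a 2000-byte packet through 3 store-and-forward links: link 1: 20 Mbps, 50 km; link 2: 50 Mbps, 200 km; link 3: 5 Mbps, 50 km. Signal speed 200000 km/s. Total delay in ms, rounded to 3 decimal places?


Packet = 2000 bytes = 16000 bits. Store-and-forward: sum (t_trans + t_prop) per link.
Link 1: t_trans = 16000/(20*10^6) s = 0.8000 ms; t_prop = 50/200000 s = 0.2500 ms; subtotal = 1.0500 ms
Link 2: t_trans = 16000/(50*10^6) s = 0.3200 ms; t_prop = 200/200000 s = 1.0000 ms; subtotal = 1.3200 ms
Link 3: t_trans = 16000/(5*10^6) s = 3.2000 ms; t_prop = 50/200000 s = 0.2500 ms; subtotal = 3.4500 ms
End-to-end = 1.0500 + 1.3200 + 3.4500 = 5.8200 ms -> 5.820 ms (3 dp)

5.820


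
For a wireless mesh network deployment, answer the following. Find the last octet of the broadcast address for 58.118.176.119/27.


Given: IP = 58.118.176.119, prefix = /27
Host bits = 32 - 27 = 5
Network last octet = 119 AND mask = 96
Host part size = 2^5 - 1 = 31
Broadcast last octet = 96 OR 31 = 127

127


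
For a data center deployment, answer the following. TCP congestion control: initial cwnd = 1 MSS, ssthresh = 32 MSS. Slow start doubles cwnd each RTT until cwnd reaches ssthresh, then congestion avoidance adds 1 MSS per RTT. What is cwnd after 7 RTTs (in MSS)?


RTT 0: cwnd = 1 MSS (initial)
RTT 1: cwnd = 2 MSS (slow start, doubled)
RTT 2: cwnd = 4 MSS (slow start, doubled)
RTT 3: cwnd = 8 MSS (slow start, doubled)
RTT 4: cwnd = 16 MSS (slow start, doubled)
RTT 5: cwnd = 32 MSS (slow start, doubled)
RTT 6: cwnd = 33 MSS (congestion avoidance, +1)
RTT 7: cwnd = 34 MSS (congestion avoidance, +1)

34


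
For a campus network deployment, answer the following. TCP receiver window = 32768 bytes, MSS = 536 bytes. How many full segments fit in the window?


Given: RWND = 32768 bytes, MSS = 536 bytes
Full segments = floor(RWND / MSS)
Full segments = floor(32768 / 536)
Full segments = floor(61.1343) = 61

61


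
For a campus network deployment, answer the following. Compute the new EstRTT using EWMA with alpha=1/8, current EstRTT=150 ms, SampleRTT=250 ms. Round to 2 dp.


Given: EstRTT = 150 ms, SampleRTT = 250 ms, alpha = 1/8
New EstRTT = (1 - alpha) * EstRTT + alpha * SampleRTT
(7/8) * 150 = 131.25
(1/8) * 250 = 31.25
New EstRTT = 131.25 + 31.25 = 162.5 ms -> 162.50 ms (2 dp)

162.50


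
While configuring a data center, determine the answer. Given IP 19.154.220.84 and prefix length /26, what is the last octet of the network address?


Given: IP = 19.154.220.84, prefix = /26
Subnet mask = 255.255.255.192
Last octet of IP: 84
Last octet of mask: 192
Network last octet = 84 AND 192 = 64

64


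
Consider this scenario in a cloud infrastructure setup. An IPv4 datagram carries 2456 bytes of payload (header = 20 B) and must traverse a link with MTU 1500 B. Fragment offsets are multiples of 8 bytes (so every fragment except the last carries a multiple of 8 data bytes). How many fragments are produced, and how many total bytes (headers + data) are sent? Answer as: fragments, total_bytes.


Max data per non-final fragment = floor((MTU - header)/8)*8 = floor((1500 - 20)/8)*8 = floor(1480/8)*8 = 1480 B
Final fragment needs no 8-byte alignment: it can carry up to MTU - header = 1480 B
Non-final fragments needed = ceil((payload - 1480) / 1480) = ceil(976/1480) = ceil(0.6595) = 1
Number of fragments = 1 + 1 = 2
Fragment sizes (data): 1 * 1480 B + 976 B (last, 976 <= 1480 OK)
Total bytes sent = payload + n_frags * header = 2456 + 2*20 = 2456 + 40 = 2496 B

2, 2496


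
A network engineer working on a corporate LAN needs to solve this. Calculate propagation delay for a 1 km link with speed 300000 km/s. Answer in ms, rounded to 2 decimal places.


Given: distance = 1 km, speed = 300000 km/s
Delay = distance / speed = 1 / 300000 seconds
Delay in ms = 1 * 1000 / 300000
Delay = 0.0033 ms
Rounded to 2 dp = 0.00 ms

0.00


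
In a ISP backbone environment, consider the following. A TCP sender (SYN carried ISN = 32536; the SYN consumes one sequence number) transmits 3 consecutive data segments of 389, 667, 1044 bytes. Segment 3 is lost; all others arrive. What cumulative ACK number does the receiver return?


SYN uses sequence number 32536; first data byte = ISN + 1 = 32537.
Segment 1: SEQ = 32537, len = 389 B, covers [32537, 32925]
Segment 2: SEQ = 32926, len = 667 B, covers [32926, 33592]
Segment 3: SEQ = 33593, len = 1044 B, covers [33593, 34636] [LOST]
In-order data received: bytes [32537, 33592] (segments 1..2).
Segment 3 missing -> gap begins at byte 33593.
Cumulative ACK = next expected in-order byte = 32537 + 389 + 667 = 33593

33593


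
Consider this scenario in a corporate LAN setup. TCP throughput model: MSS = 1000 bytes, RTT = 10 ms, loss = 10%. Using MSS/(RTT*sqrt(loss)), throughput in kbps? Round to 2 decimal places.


Given: MSS = 1000 bytes, RTT = 10 ms, loss = 10%
RTT in seconds = 10 / 1000 = 0.01
Loss rate = 10% = 0.1
sqrt(loss) = sqrt(0.1) = 0.316227766017
Throughput (bytes/s) = 1000 / (0.01 * 0.316227766017) = 316227.7660
Throughput (kbps) = 316227.7660 * 8 / 1000 = 2529.822128 -> 2529.82 kbps (2 dp)

2529.82


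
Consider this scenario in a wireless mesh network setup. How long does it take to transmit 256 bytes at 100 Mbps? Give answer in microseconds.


Given: packet = 256 bytes, bandwidth = 100 Mbps
Packet in bits = 256 * 8 = 2048 bits
Bandwidth = 100 * 10^6 = 100000000 bps
Time = 2048 / 100000000 seconds
Time in us = 2048 * 10^6 / 100000000 = 20.48

20.48


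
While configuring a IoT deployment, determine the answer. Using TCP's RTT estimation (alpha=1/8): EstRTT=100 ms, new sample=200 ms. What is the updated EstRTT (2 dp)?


Given: EstRTT = 100 ms, SampleRTT = 200 ms, alpha = 1/8
New EstRTT = (1 - alpha) * EstRTT + alpha * SampleRTT
(7/8) * 100 = 87.5
(1/8) * 200 = 25
New EstRTT = 87.5 + 25 = 112.5 ms -> 112.50 ms (2 dp)

112.50


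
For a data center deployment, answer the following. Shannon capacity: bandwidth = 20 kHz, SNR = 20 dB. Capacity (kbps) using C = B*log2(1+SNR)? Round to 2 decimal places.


Given: B = 20 kHz, SNR = 20 dB
SNR linear = 10^(20/10) = 100
1 + SNR = 101
log2(101) = 6.6582114828
C = 20 * 1000 * 6.6582114828 = 133164.2297 bps
C = 133.164230 kbps -> 133.16 kbps (2 dp)

133.16


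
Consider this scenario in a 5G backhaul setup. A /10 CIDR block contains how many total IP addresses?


Given: CIDR prefix /10
Host bits = 32 - 10 = 22
Total addresses = 2^22 = 4194304

4194304


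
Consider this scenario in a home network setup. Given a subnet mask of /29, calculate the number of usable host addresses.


Given: subnet mask /29
Host bits = 32 - 29 = 3
Total addresses = 2^3 = 8
Usable hosts = 8 - 2 (network + broadcast) = 6

6


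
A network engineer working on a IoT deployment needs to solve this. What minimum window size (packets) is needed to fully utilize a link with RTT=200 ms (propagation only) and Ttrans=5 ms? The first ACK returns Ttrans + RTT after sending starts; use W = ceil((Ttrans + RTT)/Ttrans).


Given: Ttrans = 5 ms, RTT = 200 ms (= 2 * Tprop, Tprop = 100 ms)
Time until first ACK returns = Ttrans + RTT = 5 + 200 = 205 ms
Need W * Ttrans >= Ttrans + RTT  ->  W >= (Ttrans + RTT) / Ttrans
(Ttrans + RTT) / Ttrans = 205 / 5 = 41
W_min = ceil(41) = 41

41


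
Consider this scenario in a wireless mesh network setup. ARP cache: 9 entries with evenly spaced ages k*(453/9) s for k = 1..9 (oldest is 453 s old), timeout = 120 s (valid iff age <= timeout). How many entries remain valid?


Ages are k * 453/9 s for k = 1..9 (spacing = 50.3333 s).
Entry k is valid iff k * 453/9 <= 120 iff k <= 9 * 120 / 453 = 2.3841
n_valid = floor(2.3841) = 2
(n_stale = 9 - 2 = 7)

2


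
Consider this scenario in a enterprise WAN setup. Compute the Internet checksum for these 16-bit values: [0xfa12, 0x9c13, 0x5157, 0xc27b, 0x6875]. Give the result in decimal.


Given words: [0xfa12, 0x9c13, 0x5157, 0xc27b, 0x6875]
Step 1: Sum all words
Raw sum = 64018 + 39955 + 20823 + 49787 + 26741 = 201324
Step 2: Fold carry: (4716 + 3) = 4719
One's complement = ~4719 & 0xFFFF = 60816

60816


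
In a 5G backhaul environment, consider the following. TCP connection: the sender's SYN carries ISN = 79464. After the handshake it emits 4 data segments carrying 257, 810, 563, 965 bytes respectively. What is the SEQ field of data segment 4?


The SYN occupies sequence number ISN = 79464, so the first data byte is ISN + 1 = 79465.
SEQ of data segment i = (ISN + 1) + sum of payload sizes of segments 1..i-1.
Segment 1: SEQ = 79465, payload = 257 bytes
Segment 2: SEQ = 79722, payload = 810 bytes
Segment 3: SEQ = 80532, payload = 563 bytes
Segment 4: SEQ = 81095, payload = 965 bytes
SEQ of segment 4 = 79465 + 257 + 810 + 563 = 81095

81095


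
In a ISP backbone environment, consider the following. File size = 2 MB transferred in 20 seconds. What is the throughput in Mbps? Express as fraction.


Given: file = 2 MB, time = 20 s
File in Mb = 2 * 8 = 16 Mb
Throughput = 16 / 20 Mbps
Throughput = 4/5 Mbps

4/5


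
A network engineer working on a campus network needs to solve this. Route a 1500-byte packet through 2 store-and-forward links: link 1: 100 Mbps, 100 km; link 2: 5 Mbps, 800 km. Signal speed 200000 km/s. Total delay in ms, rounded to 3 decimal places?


Packet = 1500 bytes = 12000 bits. Store-and-forward: sum (t_trans + t_prop) per link.
Link 1: t_trans = 12000/(100*10^6) s = 0.1200 ms; t_prop = 100/200000 s = 0.5000 ms; subtotal = 0.6200 ms
Link 2: t_trans = 12000/(5*10^6) s = 2.4000 ms; t_prop = 800/200000 s = 4.0000 ms; subtotal = 6.4000 ms
End-to-end = 0.6200 + 6.4000 = 7.0200 ms -> 7.020 ms (3 dp)

7.020


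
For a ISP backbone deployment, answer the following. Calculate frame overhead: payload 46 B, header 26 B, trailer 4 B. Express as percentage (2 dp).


Given: payload = 46 B, header = 26 B, trailer = 4 B
Overhead bytes = header + trailer = 26 + 4 = 30
Total frame = payload + overhead = 46 + 30 = 76
Overhead % = 30 / 76 * 100 = 39.4737% -> 39.47% (2 dp)

39.47


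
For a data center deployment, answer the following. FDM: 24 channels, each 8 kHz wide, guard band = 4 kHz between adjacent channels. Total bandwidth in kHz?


Given: 24 channels, 8 kHz each, guard = 4 kHz
Channel bandwidth = 24 * 8 = 192 kHz
Guard bands = 23 gaps * 4 kHz = 92 kHz
Total = 192 + 92 = 284 kHz

284


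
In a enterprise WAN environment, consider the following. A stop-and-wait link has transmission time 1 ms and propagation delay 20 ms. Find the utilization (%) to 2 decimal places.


Given: Ttrans = 1 ms, Tprop = 20 ms
RTT = 2 * Tprop = 2 * 20 = 40 ms
U = Ttrans / (Ttrans + RTT)
U = 1 / (1 + 40)
U = 1 / 41 = 0.02439
U% = 2.44%

2.44


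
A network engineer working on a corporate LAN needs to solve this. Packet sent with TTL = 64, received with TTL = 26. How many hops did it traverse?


Given: initial TTL = 64, received TTL = 26
Hops = initial TTL - received TTL
Hops = 64 - 26 = 38

38


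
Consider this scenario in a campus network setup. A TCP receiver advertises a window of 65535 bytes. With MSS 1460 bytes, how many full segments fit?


Given: RWND = 65535 bytes, MSS = 1460 bytes
Full segments = floor(RWND / MSS)
Full segments = floor(65535 / 1460)
Full segments = floor(44.887) = 44

44


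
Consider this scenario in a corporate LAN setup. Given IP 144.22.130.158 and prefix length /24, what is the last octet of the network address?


Given: IP = 144.22.130.158, prefix = /24
Subnet mask = 255.255.255.0
Last octet of IP: 158
Last octet of mask: 0
Network last octet = 158 AND 0 = 0

0


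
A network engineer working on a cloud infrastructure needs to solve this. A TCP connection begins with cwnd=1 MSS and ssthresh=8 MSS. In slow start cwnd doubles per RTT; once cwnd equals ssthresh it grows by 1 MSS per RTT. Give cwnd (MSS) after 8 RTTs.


RTT 0: cwnd = 1 MSS (initial)
RTT 1: cwnd = 2 MSS (slow start, doubled)
RTT 2: cwnd = 4 MSS (slow start, doubled)
RTT 3: cwnd = 8 MSS (slow start, doubled)
RTT 4: cwnd = 9 MSS (congestion avoidance, +1)
RTT 5: cwnd = 10 MSS (congestion avoidance, +1)
RTT 6: cwnd = 11 MSS (congestion avoidance, +1)
RTT 7: cwnd = 12 MSS (congestion avoidance, +1)
RTT 8: cwnd = 13 MSS (congestion avoidance, +1)

13


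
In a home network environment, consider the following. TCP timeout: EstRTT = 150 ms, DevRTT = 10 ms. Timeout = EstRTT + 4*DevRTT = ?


Given: EstRTT = 150 ms, DevRTT = 10 ms
Timeout = EstRTT + 4 * DevRTT
4 * DevRTT = 4 * 10 = 40
Timeout = 150 + 40 = 190 ms

190


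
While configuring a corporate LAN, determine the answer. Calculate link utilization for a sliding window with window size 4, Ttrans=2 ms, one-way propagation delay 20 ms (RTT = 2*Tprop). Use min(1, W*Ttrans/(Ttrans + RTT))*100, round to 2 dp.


Given: W = 4, Ttrans = 2 ms, RTT = 40 ms (= 2 * Tprop, Tprop = 20 ms)
Cycle time = Ttrans + RTT = 2 + 40 = 42 ms (first packet sent until its ACK returns)
W * Ttrans = 4 * 2 = 8 ms of sending per cycle
W * Ttrans / (Ttrans + RTT) = 8 / 42 = 0.190476
U = min(1, 0.190476) = 0.190476
U% = 19.05%

19.05


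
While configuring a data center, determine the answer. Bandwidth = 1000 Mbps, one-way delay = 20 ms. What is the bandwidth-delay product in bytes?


Given: bandwidth = 1000 Mbps, delay = 20 ms
BDP in bits = 1000 * 10^6 * 20 / 1000
BDP in bits = 20000000
BDP in bytes = 20000000 / 8 = 2500000

2500000


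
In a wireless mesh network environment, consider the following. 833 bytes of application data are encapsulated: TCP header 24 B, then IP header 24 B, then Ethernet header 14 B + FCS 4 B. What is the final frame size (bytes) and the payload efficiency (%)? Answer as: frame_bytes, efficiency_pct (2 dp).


TCP segment = 833 + 24 = 857 B
IP packet = 857 + 24 = 881 B
Ethernet frame = 881 + 14 + 4 = 899 B
Efficiency = app / frame = 833 / 899 = 0.926585 = 92.6585% -> 92.66% (2 dp)

899, 92.66


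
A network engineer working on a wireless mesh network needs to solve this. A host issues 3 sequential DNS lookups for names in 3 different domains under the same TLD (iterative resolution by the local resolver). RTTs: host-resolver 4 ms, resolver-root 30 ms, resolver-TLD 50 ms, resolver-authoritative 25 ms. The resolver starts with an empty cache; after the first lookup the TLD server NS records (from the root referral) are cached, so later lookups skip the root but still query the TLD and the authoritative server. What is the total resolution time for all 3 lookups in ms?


Lookup 1 (cold cache): local + root + TLD + auth = 4 + 30 + 50 + 25 = 109 ms
Lookups 2..3 (TLD NS cached -> skip root; new domain -> still ask TLD and auth): local + TLD + auth = 4 + 50 + 25 = 79 ms each
Remaining 2 lookups: 2 * 79 = 158 ms
Total = 109 + 158 = 267 ms

267


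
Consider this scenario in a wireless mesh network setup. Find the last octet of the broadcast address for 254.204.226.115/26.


Given: IP = 254.204.226.115, prefix = /26
Host bits = 32 - 26 = 6
Network last octet = 115 AND mask = 64
Host part size = 2^6 - 1 = 63
Broadcast last octet = 64 OR 63 = 127

127


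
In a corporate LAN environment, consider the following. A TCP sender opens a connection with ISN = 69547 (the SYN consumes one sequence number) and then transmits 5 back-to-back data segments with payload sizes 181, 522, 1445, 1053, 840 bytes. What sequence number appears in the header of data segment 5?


The SYN occupies sequence number ISN = 69547, so the first data byte is ISN + 1 = 69548.
SEQ of data segment i = (ISN + 1) + sum of payload sizes of segments 1..i-1.
Segment 1: SEQ = 69548, payload = 181 bytes
Segment 2: SEQ = 69729, payload = 522 bytes
Segment 3: SEQ = 70251, payload = 1445 bytes
Segment 4: SEQ = 71696, payload = 1053 bytes
Segment 5: SEQ = 72749, payload = 840 bytes
SEQ of segment 5 = 69548 + 181 + 522 + 1445 + 1053 = 72749

72749


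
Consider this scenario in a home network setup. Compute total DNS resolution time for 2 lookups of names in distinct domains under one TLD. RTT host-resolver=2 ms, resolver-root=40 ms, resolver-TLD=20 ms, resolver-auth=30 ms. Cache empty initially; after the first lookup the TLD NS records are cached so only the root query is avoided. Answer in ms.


Lookup 1 (cold cache): local + root + TLD + auth = 2 + 40 + 20 + 30 = 92 ms
Lookups 2..2 (TLD NS cached -> skip root; new domain -> still ask TLD and auth): local + TLD + auth = 2 + 20 + 30 = 52 ms each
Remaining 1 lookups: 1 * 52 = 52 ms
Total = 92 + 52 = 144 ms

144


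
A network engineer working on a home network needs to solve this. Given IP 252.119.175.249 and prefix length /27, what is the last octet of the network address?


Given: IP = 252.119.175.249, prefix = /27
Subnet mask = 255.255.255.224
Last octet of IP: 249
Last octet of mask: 224
Network last octet = 249 AND 224 = 224

224


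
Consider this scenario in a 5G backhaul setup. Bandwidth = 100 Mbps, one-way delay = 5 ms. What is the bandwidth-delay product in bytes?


Given: bandwidth = 100 Mbps, delay = 5 ms
BDP in bits = 100 * 10^6 * 5 / 1000
BDP in bits = 500000
BDP in bytes = 500000 / 8 = 62500

62500


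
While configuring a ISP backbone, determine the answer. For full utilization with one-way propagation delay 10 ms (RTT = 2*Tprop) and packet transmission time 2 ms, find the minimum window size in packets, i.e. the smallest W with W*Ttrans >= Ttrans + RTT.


Given: Ttrans = 2 ms, RTT = 20 ms (= 2 * Tprop, Tprop = 10 ms)
Time until first ACK returns = Ttrans + RTT = 2 + 20 = 22 ms
Need W * Ttrans >= Ttrans + RTT  ->  W >= (Ttrans + RTT) / Ttrans
(Ttrans + RTT) / Ttrans = 22 / 2 = 11
W_min = ceil(11) = 11

11


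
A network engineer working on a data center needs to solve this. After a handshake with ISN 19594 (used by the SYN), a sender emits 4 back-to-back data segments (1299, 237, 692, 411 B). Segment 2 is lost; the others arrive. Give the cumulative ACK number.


SYN uses sequence number 19594; first data byte = ISN + 1 = 19595.
Segment 1: SEQ = 19595, len = 1299 B, covers [19595, 20893]
Segment 2: SEQ = 20894, len = 237 B, covers [20894, 21130] [LOST]
Segment 3: SEQ = 21131, len = 692 B, covers [21131, 21822]
Segment 4: SEQ = 21823, len = 411 B, covers [21823, 22233]
In-order data received: bytes [19595, 20893] (segments 1..1).
Segment 2 missing -> gap begins at byte 20894; later segments buffered out of order.
Cumulative ACK = next expected in-order byte = 19595 + 1299 = 20894

20894


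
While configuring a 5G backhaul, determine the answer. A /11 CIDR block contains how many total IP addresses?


Given: CIDR prefix /11
Host bits = 32 - 11 = 21
Total addresses = 2^21 = 2097152

2097152


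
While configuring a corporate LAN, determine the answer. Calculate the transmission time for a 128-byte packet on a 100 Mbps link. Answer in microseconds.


Given: packet = 128 bytes, bandwidth = 100 Mbps
Packet in bits = 128 * 8 = 1024 bits
Bandwidth = 100 * 10^6 = 100000000 bps
Time = 1024 / 100000000 seconds
Time in us = 1024 * 10^6 / 100000000 = 10.24

10.24


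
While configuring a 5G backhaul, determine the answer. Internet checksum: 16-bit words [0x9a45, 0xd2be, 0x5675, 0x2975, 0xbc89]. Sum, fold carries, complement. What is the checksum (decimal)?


Given words: [0x9a45, 0xd2be, 0x5675, 0x2975, 0xbc89]
Step 1: Sum all words
Raw sum = 39493 + 53950 + 22133 + 10613 + 48265 = 174454
Step 2: Fold carry: (43382 + 2) = 43384
One's complement = ~43384 & 0xFFFF = 22151

22151


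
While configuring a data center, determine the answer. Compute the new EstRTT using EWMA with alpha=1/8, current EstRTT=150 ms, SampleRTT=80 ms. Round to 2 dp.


Given: EstRTT = 150 ms, SampleRTT = 80 ms, alpha = 1/8
New EstRTT = (1 - alpha) * EstRTT + alpha * SampleRTT
(7/8) * 150 = 131.25
(1/8) * 80 = 10
New EstRTT = 131.25 + 10 = 141.25 ms -> 141.25 ms (2 dp)

141.25


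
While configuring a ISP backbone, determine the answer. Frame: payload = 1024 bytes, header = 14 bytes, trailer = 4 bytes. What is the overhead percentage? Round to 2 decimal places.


Given: payload = 1024 B, header = 14 B, trailer = 4 B
Overhead bytes = header + trailer = 14 + 4 = 18
Total frame = payload + overhead = 1024 + 18 = 1042
Overhead % = 18 / 1042 * 100 = 1.7274% -> 1.73% (2 dp)

1.73


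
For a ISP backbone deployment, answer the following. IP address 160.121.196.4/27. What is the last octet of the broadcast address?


Given: IP = 160.121.196.4, prefix = /27
Host bits = 32 - 27 = 5
Network last octet = 4 AND mask = 0
Host part size = 2^5 - 1 = 31
Broadcast last octet = 0 OR 31 = 31

31


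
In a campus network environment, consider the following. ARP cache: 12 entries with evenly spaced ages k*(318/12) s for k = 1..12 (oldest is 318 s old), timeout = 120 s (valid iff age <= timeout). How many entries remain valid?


Ages are k * 318/12 s for k = 1..12 (spacing = 26.5000 s).
Entry k is valid iff k * 318/12 <= 120 iff k <= 12 * 120 / 318 = 4.5283
n_valid = floor(4.5283) = 4
(n_stale = 12 - 4 = 8)

4


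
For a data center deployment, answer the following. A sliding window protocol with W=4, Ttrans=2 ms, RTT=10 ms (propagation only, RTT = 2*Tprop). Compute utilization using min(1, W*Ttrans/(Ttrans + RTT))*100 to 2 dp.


Given: W = 4, Ttrans = 2 ms, RTT = 10 ms (= 2 * Tprop, Tprop = 5 ms)
Cycle time = Ttrans + RTT = 2 + 10 = 12 ms (first packet sent until its ACK returns)
W * Ttrans = 4 * 2 = 8 ms of sending per cycle
W * Ttrans / (Ttrans + RTT) = 8 / 12 = 0.666667
U = min(1, 0.666667) = 0.666667
U% = 66.67%

66.67


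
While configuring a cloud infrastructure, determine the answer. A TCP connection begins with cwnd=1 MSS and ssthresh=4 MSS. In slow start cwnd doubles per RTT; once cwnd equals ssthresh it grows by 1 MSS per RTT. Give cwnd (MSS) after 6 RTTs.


RTT 0: cwnd = 1 MSS (initial)
RTT 1: cwnd = 2 MSS (slow start, doubled)
RTT 2: cwnd = 4 MSS (slow start, doubled)
RTT 3: cwnd = 5 MSS (congestion avoidance, +1)
RTT 4: cwnd = 6 MSS (congestion avoidance, +1)
RTT 5: cwnd = 7 MSS (congestion avoidance, +1)
RTT 6: cwnd = 8 MSS (congestion avoidance, +1)

8


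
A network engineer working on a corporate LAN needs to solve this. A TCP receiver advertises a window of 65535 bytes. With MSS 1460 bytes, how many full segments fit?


Given: RWND = 65535 bytes, MSS = 1460 bytes
Full segments = floor(RWND / MSS)
Full segments = floor(65535 / 1460)
Full segments = floor(44.887) = 44

44


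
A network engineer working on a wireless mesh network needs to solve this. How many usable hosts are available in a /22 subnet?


Given: subnet mask /22
Host bits = 32 - 22 = 10
Total addresses = 2^10 = 1024
Usable hosts = 1024 - 2 (network + broadcast) = 1022

1022


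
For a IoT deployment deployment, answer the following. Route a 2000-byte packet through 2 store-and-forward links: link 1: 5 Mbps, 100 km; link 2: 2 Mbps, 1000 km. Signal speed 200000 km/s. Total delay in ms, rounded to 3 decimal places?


Packet = 2000 bytes = 16000 bits. Store-and-forward: sum (t_trans + t_prop) per link.
Link 1: t_trans = 16000/(5*10^6) s = 3.2000 ms; t_prop = 100/200000 s = 0.5000 ms; subtotal = 3.7000 ms
Link 2: t_trans = 16000/(2*10^6) s = 8.0000 ms; t_prop = 1000/200000 s = 5.0000 ms; subtotal = 13.0000 ms
End-to-end = 3.7000 + 13.0000 = 16.7000 ms -> 16.700 ms (3 dp)

16.700


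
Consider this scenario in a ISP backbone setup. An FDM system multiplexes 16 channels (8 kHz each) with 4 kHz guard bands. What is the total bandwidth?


Given: 16 channels, 8 kHz each, guard = 4 kHz
Channel bandwidth = 16 * 8 = 128 kHz
Guard bands = 15 gaps * 4 kHz = 60 kHz
Total = 128 + 60 = 188 kHz

188


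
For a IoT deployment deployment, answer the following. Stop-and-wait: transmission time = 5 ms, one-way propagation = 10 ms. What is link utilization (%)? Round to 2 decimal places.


Given: Ttrans = 5 ms, Tprop = 10 ms
RTT = 2 * Tprop = 2 * 10 = 20 ms
U = Ttrans / (Ttrans + RTT)
U = 5 / (5 + 20)
U = 5 / 25 = 0.2
U% = 20.00%

20.00


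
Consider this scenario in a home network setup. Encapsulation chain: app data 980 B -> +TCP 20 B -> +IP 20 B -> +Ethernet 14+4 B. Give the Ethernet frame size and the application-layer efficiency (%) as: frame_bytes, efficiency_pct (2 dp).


TCP segment = 980 + 20 = 1000 B
IP packet = 1000 + 20 = 1020 B
Ethernet frame = 1020 + 14 + 4 = 1038 B
Efficiency = app / frame = 980 / 1038 = 0.944123 = 94.4123% -> 94.41% (2 dp)

1038, 94.41


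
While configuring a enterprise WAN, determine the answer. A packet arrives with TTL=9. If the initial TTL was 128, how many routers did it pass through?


Given: initial TTL = 128, received TTL = 9
Hops = initial TTL - received TTL
Hops = 128 - 9 = 119

119


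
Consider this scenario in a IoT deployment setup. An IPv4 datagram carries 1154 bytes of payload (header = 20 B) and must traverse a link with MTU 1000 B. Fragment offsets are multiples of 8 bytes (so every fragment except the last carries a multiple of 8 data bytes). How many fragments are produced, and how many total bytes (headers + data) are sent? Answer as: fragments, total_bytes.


Max data per non-final fragment = floor((MTU - header)/8)*8 = floor((1000 - 20)/8)*8 = floor(980/8)*8 = 976 B
Final fragment needs no 8-byte alignment: it can carry up to MTU - header = 980 B
Non-final fragments needed = ceil((payload - 980) / 976) = ceil(174/976) = ceil(0.1783) = 1
Number of fragments = 1 + 1 = 2
Fragment sizes (data): 1 * 976 B + 178 B (last, 178 <= 980 OK)
Total bytes sent = payload + n_frags * header = 1154 + 2*20 = 1154 + 40 = 1194 B

2, 1194


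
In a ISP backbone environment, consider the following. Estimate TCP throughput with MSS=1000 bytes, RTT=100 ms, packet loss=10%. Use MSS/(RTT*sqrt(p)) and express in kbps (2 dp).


Given: MSS = 1000 bytes, RTT = 100 ms, loss = 10%
RTT in seconds = 100 / 1000 = 0.1
Loss rate = 10% = 0.1
sqrt(loss) = sqrt(0.1) = 0.316227766017
Throughput (bytes/s) = 1000 / (0.1 * 0.316227766017) = 31622.7766
Throughput (kbps) = 31622.7766 * 8 / 1000 = 252.982213 -> 252.98 kbps (2 dp)

252.98


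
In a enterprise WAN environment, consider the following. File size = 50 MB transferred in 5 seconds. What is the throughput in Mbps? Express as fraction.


Given: file = 50 MB, time = 5 s
File in Mb = 50 * 8 = 400 Mb
Throughput = 400 / 5 Mbps
Throughput = 80 Mbps

80


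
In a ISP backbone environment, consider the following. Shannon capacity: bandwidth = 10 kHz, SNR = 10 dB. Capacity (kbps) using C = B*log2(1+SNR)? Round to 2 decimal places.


Given: B = 10 kHz, SNR = 10 dB
SNR linear = 10^(10/10) = 10
1 + SNR = 11
log2(11) = 3.4594316186
C = 10 * 1000 * 3.4594316186 = 34594.3162 bps
C = 34.594316 kbps -> 34.59 kbps (2 dp)

34.59


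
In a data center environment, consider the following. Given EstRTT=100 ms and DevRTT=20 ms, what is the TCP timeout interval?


Given: EstRTT = 100 ms, DevRTT = 20 ms
Timeout = EstRTT + 4 * DevRTT
4 * DevRTT = 4 * 20 = 80
Timeout = 100 + 80 = 180 ms

180


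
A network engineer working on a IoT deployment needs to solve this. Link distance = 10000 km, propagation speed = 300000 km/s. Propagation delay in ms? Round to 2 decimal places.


Given: distance = 10000 km, speed = 300000 km/s
Delay = distance / speed = 10000 / 300000 seconds
Delay in ms = 10000 * 1000 / 300000
Delay = 33.3333 ms
Rounded to 2 dp = 33.33 ms

33.33


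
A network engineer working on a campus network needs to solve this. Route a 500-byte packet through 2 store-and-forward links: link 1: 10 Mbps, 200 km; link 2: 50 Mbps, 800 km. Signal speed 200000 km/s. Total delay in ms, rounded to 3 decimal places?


Packet = 500 bytes = 4000 bits. Store-and-forward: sum (t_trans + t_prop) per link.
Link 1: t_trans = 4000/(10*10^6) s = 0.4000 ms; t_prop = 200/200000 s = 1.0000 ms; subtotal = 1.4000 ms
Link 2: t_trans = 4000/(50*10^6) s = 0.0800 ms; t_prop = 800/200000 s = 4.0000 ms; subtotal = 4.0800 ms
End-to-end = 1.4000 + 4.0800 = 5.4800 ms -> 5.480 ms (3 dp)

5.480


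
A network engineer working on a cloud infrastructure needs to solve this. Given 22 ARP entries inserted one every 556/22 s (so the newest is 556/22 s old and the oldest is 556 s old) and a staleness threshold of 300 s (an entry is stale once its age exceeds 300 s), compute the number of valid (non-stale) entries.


Ages are k * 556/22 s for k = 1..22 (spacing = 25.2727 s).
Entry k is valid iff k * 556/22 <= 300 iff k <= 22 * 300 / 556 = 11.8705
n_valid = floor(11.8705) = 11
(n_stale = 22 - 11 = 11)

11


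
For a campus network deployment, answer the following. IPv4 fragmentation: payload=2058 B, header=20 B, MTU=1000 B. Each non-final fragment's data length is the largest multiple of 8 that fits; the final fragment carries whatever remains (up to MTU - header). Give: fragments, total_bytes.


Max data per non-final fragment = floor((MTU - header)/8)*8 = floor((1000 - 20)/8)*8 = floor(980/8)*8 = 976 B
Final fragment needs no 8-byte alignment: it can carry up to MTU - header = 980 B
Non-final fragments needed = ceil((payload - 980) / 976) = ceil(1078/976) = ceil(1.1045) = 2
Number of fragments = 2 + 1 = 3
Fragment sizes (data): 2 * 976 B + 106 B (last, 106 <= 980 OK)
Total bytes sent = payload + n_frags * header = 2058 + 3*20 = 2058 + 60 = 2118 B

3, 2118


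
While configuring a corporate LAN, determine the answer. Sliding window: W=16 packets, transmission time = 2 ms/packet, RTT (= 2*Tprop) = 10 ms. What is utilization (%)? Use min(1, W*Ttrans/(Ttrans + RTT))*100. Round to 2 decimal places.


Given: W = 16, Ttrans = 2 ms, RTT = 10 ms (= 2 * Tprop, Tprop = 5 ms)
Cycle time = Ttrans + RTT = 2 + 10 = 12 ms (first packet sent until its ACK returns)
W * Ttrans = 16 * 2 = 32 ms of sending per cycle
W * Ttrans / (Ttrans + RTT) = 32 / 12 = 2.666667
U = min(1, 2.666667) = 1.000000
U% = 100.00%

100.00


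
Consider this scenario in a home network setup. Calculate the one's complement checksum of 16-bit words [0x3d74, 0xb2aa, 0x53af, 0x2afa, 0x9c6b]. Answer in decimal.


Given words: [0x3d74, 0xb2aa, 0x53af, 0x2afa, 0x9c6b]
Step 1: Sum all words
Raw sum = 15732 + 45738 + 21423 + 11002 + 40043 = 133938
Step 2: Fold carry: (2866 + 2) = 2868
One's complement = ~2868 & 0xFFFF = 62667

62667


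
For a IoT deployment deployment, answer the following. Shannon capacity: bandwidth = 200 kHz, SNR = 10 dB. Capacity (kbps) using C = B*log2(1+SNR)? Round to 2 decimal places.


Given: B = 200 kHz, SNR = 10 dB
SNR linear = 10^(10/10) = 10
1 + SNR = 11
log2(11) = 3.4594316186
C = 200 * 1000 * 3.4594316186 = 691886.3237 bps
C = 691.886324 kbps -> 691.89 kbps (2 dp)

691.89


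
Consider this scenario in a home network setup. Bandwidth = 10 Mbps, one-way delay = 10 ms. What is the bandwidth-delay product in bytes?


Given: bandwidth = 10 Mbps, delay = 10 ms
BDP in bits = 10 * 10^6 * 10 / 1000
BDP in bits = 100000
BDP in bytes = 100000 / 8 = 12500

12500


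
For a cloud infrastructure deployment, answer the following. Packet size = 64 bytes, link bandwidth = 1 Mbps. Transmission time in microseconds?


Given: packet = 64 bytes, bandwidth = 1 Mbps
Packet in bits = 64 * 8 = 512 bits
Bandwidth = 1 * 10^6 = 1000000 bps
Time = 512 / 1000000 seconds
Time in us = 512 * 10^6 / 1000000 = 512

512


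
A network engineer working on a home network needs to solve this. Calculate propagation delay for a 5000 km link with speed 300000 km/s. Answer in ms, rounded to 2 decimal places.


Given: distance = 5000 km, speed = 300000 km/s
Delay = distance / speed = 5000 / 300000 seconds
Delay in ms = 5000 * 1000 / 300000
Delay = 16.6667 ms
Rounded to 2 dp = 16.67 ms

16.67


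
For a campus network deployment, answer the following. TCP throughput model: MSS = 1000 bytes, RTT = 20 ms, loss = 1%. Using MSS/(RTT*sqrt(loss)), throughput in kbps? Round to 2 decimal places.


Given: MSS = 1000 bytes, RTT = 20 ms, loss = 1%
RTT in seconds = 20 / 1000 = 0.02
Loss rate = 1% = 0.01
sqrt(loss) = sqrt(0.01) = 0.1
Throughput (bytes/s) = 1000 / (0.02 * 0.1) = 500000.0000
Throughput (kbps) = 500000.0000 * 8 / 1000 = 4000.000000 -> 4000.00 kbps (2 dp)

4000.00


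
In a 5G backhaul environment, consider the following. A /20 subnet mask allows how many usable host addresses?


Given: subnet mask /20
Host bits = 32 - 20 = 12
Total addresses = 2^12 = 4096
Usable hosts = 4096 - 2 (network + broadcast) = 4094

4094


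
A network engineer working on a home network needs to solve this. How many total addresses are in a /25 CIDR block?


Given: CIDR prefix /25
Host bits = 32 - 25 = 7
Total addresses = 2^7 = 128

128


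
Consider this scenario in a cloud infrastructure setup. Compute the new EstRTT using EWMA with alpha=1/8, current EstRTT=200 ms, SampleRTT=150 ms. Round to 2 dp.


Given: EstRTT = 200 ms, SampleRTT = 150 ms, alpha = 1/8
New EstRTT = (1 - alpha) * EstRTT + alpha * SampleRTT
(7/8) * 200 = 175
(1/8) * 150 = 18.75
New EstRTT = 175 + 18.75 = 193.75 ms -> 193.75 ms (2 dp)

193.75


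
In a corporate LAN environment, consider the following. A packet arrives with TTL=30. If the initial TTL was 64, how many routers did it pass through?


Given: initial TTL = 64, received TTL = 30
Hops = initial TTL - received TTL
Hops = 64 - 30 = 34

34


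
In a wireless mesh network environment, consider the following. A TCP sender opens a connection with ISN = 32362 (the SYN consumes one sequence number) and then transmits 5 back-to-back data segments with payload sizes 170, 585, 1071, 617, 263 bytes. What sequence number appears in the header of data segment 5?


The SYN occupies sequence number ISN = 32362, so the first data byte is ISN + 1 = 32363.
SEQ of data segment i = (ISN + 1) + sum of payload sizes of segments 1..i-1.
Segment 1: SEQ = 32363, payload = 170 bytes
Segment 2: SEQ = 32533, payload = 585 bytes
Segment 3: SEQ = 33118, payload = 1071 bytes
Segment 4: SEQ = 34189, payload = 617 bytes
Segment 5: SEQ = 34806, payload = 263 bytes
SEQ of segment 5 = 32363 + 170 + 585 + 1071 + 617 = 34806

34806


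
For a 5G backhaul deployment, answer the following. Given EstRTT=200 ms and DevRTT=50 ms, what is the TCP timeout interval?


Given: EstRTT = 200 ms, DevRTT = 50 ms
Timeout = EstRTT + 4 * DevRTT
4 * DevRTT = 4 * 50 = 200
Timeout = 200 + 200 = 400 ms

400


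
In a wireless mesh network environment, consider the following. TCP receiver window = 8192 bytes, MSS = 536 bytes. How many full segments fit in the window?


Given: RWND = 8192 bytes, MSS = 536 bytes
Full segments = floor(RWND / MSS)
Full segments = floor(8192 / 536)
Full segments = floor(15.2836) = 15

15


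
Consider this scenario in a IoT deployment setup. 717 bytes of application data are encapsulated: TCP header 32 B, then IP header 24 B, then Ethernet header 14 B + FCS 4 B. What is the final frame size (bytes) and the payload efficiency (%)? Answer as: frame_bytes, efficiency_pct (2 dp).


TCP segment = 717 + 32 = 749 B
IP packet = 749 + 24 = 773 B
Ethernet frame = 773 + 14 + 4 = 791 B
Efficiency = app / frame = 717 / 791 = 0.906448 = 90.6448% -> 90.64% (2 dp)

791, 90.64


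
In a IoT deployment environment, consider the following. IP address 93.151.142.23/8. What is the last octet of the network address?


Given: IP = 93.151.142.23, prefix = /8
Subnet mask = 255.0.0.0
Last octet of IP: 23
Last octet of mask: 0
Network last octet = 23 AND 0 = 0

0


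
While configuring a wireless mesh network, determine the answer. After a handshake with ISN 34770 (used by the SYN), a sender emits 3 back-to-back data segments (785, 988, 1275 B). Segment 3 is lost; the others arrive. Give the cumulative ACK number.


SYN uses sequence number 34770; first data byte = ISN + 1 = 34771.
Segment 1: SEQ = 34771, len = 785 B, covers [34771, 35555]
Segment 2: SEQ = 35556, len = 988 B, covers [35556, 36543]
Segment 3: SEQ = 36544, len = 1275 B, covers [36544, 37818] [LOST]
In-order data received: bytes [34771, 36543] (segments 1..2).
Segment 3 missing -> gap begins at byte 36544.
Cumulative ACK = next expected in-order byte = 34771 + 785 + 988 = 36544

36544


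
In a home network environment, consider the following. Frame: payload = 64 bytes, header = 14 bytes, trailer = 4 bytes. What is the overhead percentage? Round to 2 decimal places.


Given: payload = 64 B, header = 14 B, trailer = 4 B
Overhead bytes = header + trailer = 14 + 4 = 18
Total frame = payload + overhead = 64 + 18 = 82
Overhead % = 18 / 82 * 100 = 21.9512% -> 21.95% (2 dp)

21.95


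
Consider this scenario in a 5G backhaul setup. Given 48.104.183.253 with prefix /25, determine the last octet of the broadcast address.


Given: IP = 48.104.183.253, prefix = /25
Host bits = 32 - 25 = 7
Network last octet = 253 AND mask = 128
Host part size = 2^7 - 1 = 127
Broadcast last octet = 128 OR 127 = 255

255


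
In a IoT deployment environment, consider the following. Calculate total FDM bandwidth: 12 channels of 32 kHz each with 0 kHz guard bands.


Given: 12 channels, 32 kHz each, guard = 0 kHz
Channel bandwidth = 12 * 32 = 384 kHz
Guard bands = 11 gaps * 0 kHz = 0 kHz
Total = 384 + 0 = 384 kHz

384


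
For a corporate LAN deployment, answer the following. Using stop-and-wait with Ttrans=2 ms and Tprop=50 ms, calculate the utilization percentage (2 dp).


Given: Ttrans = 2 ms, Tprop = 50 ms
RTT = 2 * Tprop = 2 * 50 = 100 ms
U = Ttrans / (Ttrans + RTT)
U = 2 / (2 + 100)
U = 2 / 102 = 0.019608
U% = 1.96%

1.96


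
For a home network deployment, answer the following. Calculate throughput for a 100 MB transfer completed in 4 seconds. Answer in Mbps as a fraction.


Given: file = 100 MB, time = 4 s
File in Mb = 100 * 8 = 800 Mb
Throughput = 800 / 4 Mbps
Throughput = 200 Mbps

200


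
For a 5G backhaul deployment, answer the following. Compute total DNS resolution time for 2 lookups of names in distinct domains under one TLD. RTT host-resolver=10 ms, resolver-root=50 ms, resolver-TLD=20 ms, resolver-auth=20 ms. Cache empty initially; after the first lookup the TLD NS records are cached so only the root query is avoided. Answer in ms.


Lookup 1 (cold cache): local + root + TLD + auth = 10 + 50 + 20 + 20 = 100 ms
Lookups 2..2 (TLD NS cached -> skip root; new domain -> still ask TLD and auth): local + TLD + auth = 10 + 20 + 20 = 50 ms each
Remaining 1 lookups: 1 * 50 = 50 ms
Total = 100 + 50 = 150 ms

150


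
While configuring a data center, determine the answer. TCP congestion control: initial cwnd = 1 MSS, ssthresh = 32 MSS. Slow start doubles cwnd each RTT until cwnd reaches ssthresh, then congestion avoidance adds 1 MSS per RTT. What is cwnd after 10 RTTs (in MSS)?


RTT 0: cwnd = 1 MSS (initial)
RTT 1: cwnd = 2 MSS (slow start, doubled)
RTT 2: cwnd = 4 MSS (slow start, doubled)
RTT 3: cwnd = 8 MSS (slow start, doubled)
RTT 4: cwnd = 16 MSS (slow start, doubled)
RTT 5: cwnd = 32 MSS (slow start, doubled)
RTT 6: cwnd = 33 MSS (congestion avoidance, +1)
RTT 7: cwnd = 34 MSS (congestion avoidance, +1)
RTT 8: cwnd = 35 MSS (congestion avoidance, +1)
RTT 9: cwnd = 36 MSS (congestion avoidance, +1)
RTT 10: cwnd = 37 MSS (congestion avoidance, +1)

37


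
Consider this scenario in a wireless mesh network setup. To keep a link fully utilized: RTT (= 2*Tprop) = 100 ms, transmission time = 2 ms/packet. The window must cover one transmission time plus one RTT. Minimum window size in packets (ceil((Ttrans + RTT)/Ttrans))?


Given: Ttrans = 2 ms, RTT = 100 ms (= 2 * Tprop, Tprop = 50 ms)
Time until first ACK returns = Ttrans + RTT = 2 + 100 = 102 ms
Need W * Ttrans >= Ttrans + RTT  ->  W >= (Ttrans + RTT) / Ttrans
(Ttrans + RTT) / Ttrans = 102 / 2 = 51
W_min = ceil(51) = 51

51


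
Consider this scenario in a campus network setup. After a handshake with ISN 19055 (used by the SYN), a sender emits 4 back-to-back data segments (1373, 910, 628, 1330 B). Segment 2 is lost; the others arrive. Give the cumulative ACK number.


SYN uses sequence number 19055; first data byte = ISN + 1 = 19056.
Segment 1: SEQ = 19056, len = 1373 B, covers [19056, 20428]
Segment 2: SEQ = 20429, len = 910 B, covers [20429, 21338] [LOST]
Segment 3: SEQ = 21339, len = 628 B, covers [21339, 21966]
Segment 4: SEQ = 21967, len = 1330 B, covers [21967, 23296]
In-order data received: bytes [19056, 20428] (segments 1..1).
Segment 2 missing -> gap begins at byte 20429; later segments buffered out of order.
Cumulative ACK = next expected in-order byte = 19056 + 1373 = 20429

20429
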